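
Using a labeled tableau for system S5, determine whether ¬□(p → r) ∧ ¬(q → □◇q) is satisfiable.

Unsatisfiable (every branch closes)

1. ¬□(p → r) ∧ ¬(q → □◇q), 0
2. ¬□(p → r), 0
3. ¬(q → □◇q), 0
4. q, 0
5. ¬□◇q, 0
6. ¬(p → r), 1
7. p, 1
8. ¬r, 1
9. ¬◇q, 2
10. ¬q, 0
Accessibility: 0R0, 0R1, 0R2, 1R0, 1R1, 1R2, 2R0, 2R1, 2R2
Branch closes: q and ¬q both at 0.
(One branch shown.) All branches close.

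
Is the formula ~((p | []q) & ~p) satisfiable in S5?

Satisfiable (open branch found)

1. ~((p | []q) & ~p), 0
2. p, 0
Accessibility: 0R0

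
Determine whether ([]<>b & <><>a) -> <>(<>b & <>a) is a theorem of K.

Tableau for the negation ~(([]<>b & <><>a) -> <>(<>b & <>a)):
1. ~(([]<>b & <><>a) -> <>(<>b & <>a)), w0
2. []<>b & <><>a, w0
3. ~<>(<>b & <>a), w0
4. []<>b, w0
5. <><>a, w0
6. <>a, w1
7. ~(<>b & <>a), w1
8. <>b, w1
9. ~<>b, w1
10. a, w2
11. ~b, w2
12. b, w3
13. ~b, w3
Accessibility: w0Rw1, w1Rw2, w1Rw3
Branch closes: b and ~b both at w3.
Every branch of the negation's tableau closes; the branch above is one of them.

Valid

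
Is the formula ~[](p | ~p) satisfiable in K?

1. ~[](p | ~p), w0
2. ~(p | ~p), w1
3. ~p, w1
4. p, w1
Accessibility: w0Rw1
Branch closes: p and ~p both at w1.
(One branch shown.) All branches close.

Unsatisfiable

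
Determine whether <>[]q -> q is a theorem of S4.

Tableau for the negation ~(<>[]q -> q):
1. ~(<>[]q -> q), w0
2. <>[]q, w0   [~->-rule on 1]
3. ~q, w0   [~->-rule on 1]
4. []q, w1   [<>-rule on 2: fresh world w1, w0Rw1]
5. q, w1   [[]-rule on 4 via w1Rw1]
Accessibility: w0Rw0, w0Rw1, w1Rw1
The negation has an open branch (countermodel exists).

No, not valid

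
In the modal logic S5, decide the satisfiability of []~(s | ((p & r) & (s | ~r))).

Satisfiable (open branch found)

1. []~(s | ((p & r) & (s | ~r))), w0
2. ~(s | ((p & r) & (s | ~r))), w0   [[]-rule on 1 via w0Rw0]
3. ~s, w0   [~|-rule on 2]
4. ~((p & r) & (s | ~r)), w0   [~|-rule on 2]
5. ~(s | ~r), w0   [~&-rule on 4 (branches; this branch)]
6. r, w0   [~|-rule on 5]
Accessibility: w0Rw0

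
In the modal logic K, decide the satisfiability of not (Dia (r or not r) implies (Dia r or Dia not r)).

Unsatisfiable (every branch closes)

1. not (Dia (r or not r) implies (Dia r or Dia not r)), w0
2. Dia (r or not r), w0
3. not (Dia r or Dia not r), w0
4. not Dia r, w0
5. not Dia not r, w0
6. r or not r, w1
7. not r, w1
8. r, w1
Accessibility: w0Rw1
Branch closes: r and not r both at w1.
Every branch closes; the branch above is one of them.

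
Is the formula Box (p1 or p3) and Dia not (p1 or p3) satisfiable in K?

1. Box (p1 or p3) and Dia not (p1 or p3), u
2. Box (p1 or p3), u   [and-rule on 1]
3. Dia not (p1 or p3), u   [and-rule on 1]
4. not (p1 or p3), v   [Dia-rule on 3: fresh world v, uRv]
5. not p1, v   [neg-or-rule on 4]
6. not p3, v   [neg-or-rule on 4]
7. p1 or p3, v   [Box-rule on 2 via uRv]
8. p3, v   [or-rule on 7 (branches; this branch)]
Accessibility: uRv
Branch closes: p3 and not p3 both at v.
All branches of the tableau close; one closing branch shown above.

Unsatisfiable (every branch closes)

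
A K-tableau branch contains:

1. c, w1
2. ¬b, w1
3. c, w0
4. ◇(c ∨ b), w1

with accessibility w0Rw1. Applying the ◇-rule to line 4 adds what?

a fresh world w2 with w1Rw2, and c ∨ b at w2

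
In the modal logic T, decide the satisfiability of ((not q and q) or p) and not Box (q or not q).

1. ((not q and q) or p) and not Box (q or not q), w0
2. (not q and q) or p, w0
3. not Box (q or not q), w0
4. p, w0
5. not (q or not q), w1
6. not q, w1
7. q, w1
Accessibility: w0Rw0, w0Rw1, w1Rw1
Branch closes: q and not q both at w1.
Every branch closes; the branch above is one of them.

No, unsatisfiable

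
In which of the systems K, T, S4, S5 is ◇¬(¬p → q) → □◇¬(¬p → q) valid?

S5

S4-tableau for the negation ¬(◇¬(¬p → q) → □◇¬(¬p → q)):
1. ¬(◇¬(¬p → q) → □◇¬(¬p → q)), w0
2. ◇¬(¬p → q), w0
3. ¬□◇¬(¬p → q), w0
4. ¬(¬p → q), w1
5. ¬p, w1
6. ¬q, w1
7. ¬◇¬(¬p → q), w2
8. ¬p → q, w2
9. q, w2
Accessibility: w0Rw0, w0Rw1, w0Rw2, w1Rw1, w2Rw2
Complete open branch: countermodel on an S4-frame, so not valid in S4, nor in K, T (the same frame is also a K-frame and a T-frame).
S5-tableau for the negation ¬(◇¬(¬p → q) → □◇¬(¬p → q)):
1. ¬(◇¬(¬p → q) → □◇¬(¬p → q)), w0
2. ◇¬(¬p → q), w0
3. ¬□◇¬(¬p → q), w0
4. ¬(¬p → q), w1
5. ¬p, w1
6. ¬q, w1
7. ¬◇¬(¬p → q), w2
8. ¬p → q, w0
9. ¬p → q, w1
10. ¬p → q, w2
11. q, w0
12. q, w1
Accessibility: w0Rw0, w0Rw1, w0Rw2, w1Rw0, w1Rw1, w1Rw2, w2Rw0, w2Rw1, w2Rw2
Branch closes: q and ¬q both at w1.
Every branch closes (one shown): valid in S5.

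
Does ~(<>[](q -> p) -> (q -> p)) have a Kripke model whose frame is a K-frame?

1. ~(<>[](q -> p) -> (q -> p)), w0
2. <>[](q -> p), w0   [~->-rule on 1]
3. ~(q -> p), w0   [~->-rule on 1]
4. q, w0   [~->-rule on 3]
5. ~p, w0   [~->-rule on 3]
6. [](q -> p), w1   [<>-rule on 2: fresh world w1, w0Rw1]
Accessibility: w0Rw1

Satisfiable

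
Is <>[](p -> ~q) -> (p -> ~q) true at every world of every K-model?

Tableau for the negation ~(<>[](p -> ~q) -> (p -> ~q)):
1. ~(<>[](p -> ~q) -> (p -> ~q)), 0
2. <>[](p -> ~q), 0
3. ~(p -> ~q), 0
4. p, 0
5. q, 0
6. [](p -> ~q), 1
Accessibility: 0R1
The negation has an open branch (countermodel exists).

Not valid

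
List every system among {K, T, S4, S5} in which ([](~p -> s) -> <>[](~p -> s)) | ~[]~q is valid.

K-tableau for the negation ~(([](~p -> s) -> <>[](~p -> s)) | ~[]~q):
1. ~(([](~p -> s) -> <>[](~p -> s)) | ~[]~q), 0
2. ~([](~p -> s) -> <>[](~p -> s)), 0
3. []~q, 0
4. [](~p -> s), 0
5. ~<>[](~p -> s), 0
Complete open branch: countermodel on a K-frame, so not valid in K.
T-tableau for the negation ~(([](~p -> s) -> <>[](~p -> s)) | ~[]~q):
1. ~(([](~p -> s) -> <>[](~p -> s)) | ~[]~q), 0
2. ~([](~p -> s) -> <>[](~p -> s)), 0
3. []~q, 0
4. [](~p -> s), 0
5. ~<>[](~p -> s), 0
6. ~q, 0
7. ~p -> s, 0
8. ~[](~p -> s), 0
9. s, 0
10. ~(~p -> s), 1
11. ~p, 1
12. ~s, 1
13. ~q, 1
14. ~p -> s, 1
15. ~[](~p -> s), 1
16. s, 1
Accessibility: 0R0, 0R1, 1R1
Branch closes: s and ~s both at 1.
Every branch closes (one shown): valid in T, hence also in S4, S5 (every theorem of T is a theorem of S4 and S5).

T, S4, S5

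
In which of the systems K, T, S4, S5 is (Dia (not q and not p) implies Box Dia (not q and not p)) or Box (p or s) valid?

S5

S4-tableau for the negation not ((Dia (not q and not p) implies Box Dia (not q and not p)) or Box (p or s)):
1. not ((Dia (not q and not p) implies Box Dia (not q and not p)) or Box (p or s)), w0
2. not (Dia (not q and not p) implies Box Dia (not q and not p)), w0
3. not Box (p or s), w0
4. Dia (not q and not p), w0
5. not Box Dia (not q and not p), w0
6. not (p or s), w1
7. not p, w1
8. not s, w1
9. not q and not p, w2
10. not q, w2
11. not p, w2
12. not Dia (not q and not p), w3
13. not (not q and not p), w3
14. p, w3
Accessibility: w0Rw0, w0Rw1, w0Rw2, w0Rw3, w1Rw1, w2Rw2, w3Rw3
Complete open branch: countermodel on an S4-frame, so not valid in S4, nor in K, T (the same frame is also a K-frame and a T-frame).
S5-tableau for the negation not ((Dia (not q and not p) implies Box Dia (not q and not p)) or Box (p or s)):
1. not ((Dia (not q and not p) implies Box Dia (not q and not p)) or Box (p or s)), w0
2. not (Dia (not q and not p) implies Box Dia (not q and not p)), w0
3. not Box (p or s), w0
4. Dia (not q and not p), w0
5. not Box Dia (not q and not p), w0
6. not (p or s), w1
7. not p, w1
8. not s, w1
9. not q and not p, w2
10. not q, w2
11. not p, w2
12. not Dia (not q and not p), w3
13. not (not q and not p), w0
14. not (not q and not p), w1
15. not (not q and not p), w2
16. not (not q and not p), w3
17. p, w0
18. q, w1
19. p, w2
Accessibility: w0Rw0, w0Rw1, w0Rw2, w0Rw3, w1Rw0, w1Rw1, w1Rw2, w1Rw3, w2Rw0, w2Rw1, w2Rw2, w2Rw3, w3Rw0, w3Rw1, w3Rw2, w3Rw3
Branch closes: p and not p both at w2.
Every branch closes (one shown): valid in S5.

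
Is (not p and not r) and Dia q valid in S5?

Not valid

Tableau for the negation not ((not p and not r) and Dia q):
1. not ((not p and not r) and Dia q), w0
2. not Dia q, w0
3. not q, w0
Accessibility: w0Rw0
The negation has an open branch (countermodel exists).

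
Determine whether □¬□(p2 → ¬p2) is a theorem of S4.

Tableau for the negation ¬□¬□(p2 → ¬p2):
1. ¬□¬□(p2 → ¬p2), 0
2. □(p2 → ¬p2), 1
3. p2 → ¬p2, 1
4. ¬p2, 1
Accessibility: 0R0, 0R1, 1R1
The negation has an open branch (countermodel exists).

Not valid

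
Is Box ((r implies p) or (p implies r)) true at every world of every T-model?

Valid

Tableau for the negation not Box ((r implies p) or (p implies r)):
1. not Box ((r implies p) or (p implies r)), u
2. not ((r implies p) or (p implies r)), v   [neg-Box-rule on 1: fresh world v, uRv]
3. not (r implies p), v   [neg-or-rule on 2]
4. not (p implies r), v   [neg-or-rule on 2]
5. r, v   [neg-implies-rule on 3]
6. not p, v   [neg-implies-rule on 3]
7. p, v   [neg-implies-rule on 4]
8. not r, v   [neg-implies-rule on 4]
Accessibility: uRu, uRv, vRv
Branch closes: p and not p both at v.
Every branch of the negation's tableau closes; the branch above is one of them.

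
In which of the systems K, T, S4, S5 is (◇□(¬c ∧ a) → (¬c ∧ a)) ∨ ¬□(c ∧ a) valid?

K-tableau for the negation ¬((◇□(¬c ∧ a) → (¬c ∧ a)) ∨ ¬□(c ∧ a)):
1. ¬((◇□(¬c ∧ a) → (¬c ∧ a)) ∨ ¬□(c ∧ a)), 0
2. ¬(◇□(¬c ∧ a) → (¬c ∧ a)), 0   [¬∨-rule on 1]
3. □(c ∧ a), 0   [¬∨-rule on 1]
4. ◇□(¬c ∧ a), 0   [¬→-rule on 2]
5. ¬(¬c ∧ a), 0   [¬→-rule on 2]
6. ¬a, 0   [¬∧-rule on 5 (branches; this branch)]
7. □(¬c ∧ a), 1   [◇-rule on 4: fresh world 1, 0R1]
8. c ∧ a, 1   [□-rule on 3 via 0R1]
9. c, 1   [∧-rule on 8]
10. a, 1   [∧-rule on 8]
Accessibility: 0R1
Complete open branch: countermodel on a K-frame, so not valid in K.
T-tableau for the negation ¬((◇□(¬c ∧ a) → (¬c ∧ a)) ∨ ¬□(c ∧ a)):
1. ¬((◇□(¬c ∧ a) → (¬c ∧ a)) ∨ ¬□(c ∧ a)), 0
2. ¬(◇□(¬c ∧ a) → (¬c ∧ a)), 0   [¬∨-rule on 1]
3. □(c ∧ a), 0   [¬∨-rule on 1]
4. ◇□(¬c ∧ a), 0   [¬→-rule on 2]
5. ¬(¬c ∧ a), 0   [¬→-rule on 2]
6. c ∧ a, 0   [□-rule on 3 via 0R0]
7. c, 0   [∧-rule on 6]
8. a, 0   [∧-rule on 6]
9. □(¬c ∧ a), 1   [◇-rule on 4: fresh world 1, 0R1]
10. c ∧ a, 1   [□-rule on 3 via 0R1]
11. c, 1   [∧-rule on 10]
12. a, 1   [∧-rule on 10]
13. ¬c ∧ a, 1   [□-rule on 9 via 1R1]
14. ¬c, 1   [∧-rule on 13]
Accessibility: 0R0, 0R1, 1R1
Branch closes: c and ¬c both at 1.
Every branch closes (one shown): valid in T, hence also in S4, S5 (every theorem of T is a theorem of S4 and S5).

T, S4, S5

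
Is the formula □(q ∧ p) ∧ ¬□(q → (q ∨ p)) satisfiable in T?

Unsatisfiable (every branch closes)

1. □(q ∧ p) ∧ ¬□(q → (q ∨ p)), u
2. □(q ∧ p), u
3. ¬□(q → (q ∨ p)), u
4. q ∧ p, u
5. q, u
6. p, u
7. ¬(q → (q ∨ p)), v
8. q, v
9. ¬(q ∨ p), v
10. ¬q, v
11. ¬p, v
Accessibility: uRu, uRv, vRv
Branch closes: q and ¬q both at v.
Every branch closes; the branch above is one of them.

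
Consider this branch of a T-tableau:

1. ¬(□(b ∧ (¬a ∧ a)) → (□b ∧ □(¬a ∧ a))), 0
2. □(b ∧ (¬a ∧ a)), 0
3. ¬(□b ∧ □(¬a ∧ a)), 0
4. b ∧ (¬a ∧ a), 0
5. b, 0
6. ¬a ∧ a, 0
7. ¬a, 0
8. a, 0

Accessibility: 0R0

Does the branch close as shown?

Both a and ¬a appear at 0.

Closed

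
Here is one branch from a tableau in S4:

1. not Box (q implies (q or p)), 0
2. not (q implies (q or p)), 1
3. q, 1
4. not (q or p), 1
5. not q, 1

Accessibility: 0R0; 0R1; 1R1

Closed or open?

Closed

Both q and not q appear at 1.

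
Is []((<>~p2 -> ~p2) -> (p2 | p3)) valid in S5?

Not valid

Tableau for the negation ~[]((<>~p2 -> ~p2) -> (p2 | p3)):
1. ~[]((<>~p2 -> ~p2) -> (p2 | p3)), 0
2. ~((<>~p2 -> ~p2) -> (p2 | p3)), 1
3. <>~p2 -> ~p2, 1
4. ~(p2 | p3), 1
5. ~p2, 1
6. ~p3, 1
Accessibility: 0R0, 0R1, 1R0, 1R1
The negation has an open branch (countermodel exists).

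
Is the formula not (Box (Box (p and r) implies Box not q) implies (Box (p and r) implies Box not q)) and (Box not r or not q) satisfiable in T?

1. not (Box (Box (p and r) implies Box not q) implies (Box (p and r) implies Box not q)) and (Box not r or not q), 0
2. not (Box (Box (p and r) implies Box not q) implies (Box (p and r) implies Box not q)), 0
3. Box not r or not q, 0
4. Box (Box (p and r) implies Box not q), 0
5. not (Box (p and r) implies Box not q), 0
6. Box (p and r), 0
7. not Box not q, 0
8. Box (p and r) implies Box not q, 0
9. p and r, 0
10. p, 0
11. r, 0
12. not q, 0
13. not Box (p and r), 0
14. q, 1
15. Box (p and r) implies Box not q, 1
16. p and r, 1
17. p, 1
18. r, 1
19. not Box (p and r), 1
20. not (p and r), 2
21. Box (p and r) implies Box not q, 2
22. p and r, 2
23. p, 2
24. r, 2
25. not r, 2
Accessibility: 0R0, 0R1, 0R2, 1R1, 2R2
Branch closes: r and not r both at 2.
Every branch closes; the branch above is one of them.

No, unsatisfiable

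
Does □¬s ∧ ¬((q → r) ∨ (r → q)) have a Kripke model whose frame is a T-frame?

Unsatisfiable

1. □¬s ∧ ¬((q → r) ∨ (r → q)), 0
2. □¬s, 0
3. ¬((q → r) ∨ (r → q)), 0
4. ¬(q → r), 0
5. ¬(r → q), 0
6. q, 0
7. ¬r, 0
8. r, 0
9. ¬q, 0
Accessibility: 0R0
Branch closes: r and ¬r both at 0.
Every branch closes; the branch above is one of them.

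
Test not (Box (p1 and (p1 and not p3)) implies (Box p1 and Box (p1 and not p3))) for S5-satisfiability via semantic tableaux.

1. not (Box (p1 and (p1 and not p3)) implies (Box p1 and Box (p1 and not p3))), 0
2. Box (p1 and (p1 and not p3)), 0   [neg-implies-rule on 1]
3. not (Box p1 and Box (p1 and not p3)), 0   [neg-implies-rule on 1]
4. p1 and (p1 and not p3), 0   [Box-rule on 2 via 0R0]
5. p1, 0   [and-rule on 4]
6. p1 and not p3, 0   [and-rule on 4]
7. not p3, 0   [and-rule on 6]
8. not Box (p1 and not p3), 0   [neg-and-rule on 3 (branches; this branch)]
9. not (p1 and not p3), 1   [neg-Box-rule on 8: fresh world 1, 0R1]
10. p1 and (p1 and not p3), 1   [Box-rule on 2 via 0R1]
11. p1, 1   [and-rule on 10]
12. p1 and not p3, 1   [and-rule on 10]
13. not p3, 1   [and-rule on 12]
14. p3, 1   [neg-and-rule on 9 (branches; this branch)]
Accessibility: 0R0, 0R1, 1R0, 1R1
Branch closes: p3 and not p3 both at 1.
(One branch shown.) All branches close.

Unsatisfiable (every branch closes)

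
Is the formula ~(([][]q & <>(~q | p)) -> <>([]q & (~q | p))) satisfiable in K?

1. ~(([][]q & <>(~q | p)) -> <>([]q & (~q | p))), w0
2. [][]q & <>(~q | p), w0
3. ~<>([]q & (~q | p)), w0
4. [][]q, w0
5. <>(~q | p), w0
6. ~q | p, w1
7. ~([]q & (~q | p)), w1
8. []q, w1
9. p, w1
10. ~[]q, w1
11. ~q, w2
12. q, w2
Accessibility: w0Rw1, w1Rw2
Branch closes: q and ~q both at w2.
(One branch shown.) All branches close.

No, unsatisfiable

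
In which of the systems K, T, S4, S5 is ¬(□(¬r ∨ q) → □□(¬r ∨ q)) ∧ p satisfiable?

T-tableau for the formula:
1. ¬(□(¬r ∨ q) → □□(¬r ∨ q)) ∧ p, w0
2. ¬(□(¬r ∨ q) → □□(¬r ∨ q)), w0
3. p, w0
4. □(¬r ∨ q), w0
5. ¬□□(¬r ∨ q), w0
6. ¬r ∨ q, w0
7. q, w0
8. ¬□(¬r ∨ q), w1
9. ¬r ∨ q, w1
10. q, w1
11. ¬(¬r ∨ q), w2
12. r, w2
13. ¬q, w2
Accessibility: w0Rw0, w0Rw1, w1Rw1, w1Rw2, w2Rw2
Complete open branch: satisfiable in T, hence also in K (this T-model is also a K-model).
S4-tableau for the formula:
1. ¬(□(¬r ∨ q) → □□(¬r ∨ q)) ∧ p, w0
2. ¬(□(¬r ∨ q) → □□(¬r ∨ q)), w0
3. p, w0
4. □(¬r ∨ q), w0
5. ¬□□(¬r ∨ q), w0
6. ¬r ∨ q, w0
7. q, w0
8. ¬□(¬r ∨ q), w1
9. ¬r ∨ q, w1
10. q, w1
11. ¬(¬r ∨ q), w2
12. r, w2
13. ¬q, w2
14. ¬r ∨ q, w2
15. q, w2
Accessibility: w0Rw0, w0Rw1, w0Rw2, w1Rw1, w1Rw2, w2Rw2
Branch closes: q and ¬q both at w2.
Every branch closes (one shown): unsatisfiable in S4, hence also in S5 (every S5-frame is an S4-frame).

K, T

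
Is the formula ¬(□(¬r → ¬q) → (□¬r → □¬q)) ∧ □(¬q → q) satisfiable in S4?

Unsatisfiable

1. ¬(□(¬r → ¬q) → (□¬r → □¬q)) ∧ □(¬q → q), w0
2. ¬(□(¬r → ¬q) → (□¬r → □¬q)), w0   [∧-rule on 1]
3. □(¬q → q), w0   [∧-rule on 1]
4. □(¬r → ¬q), w0   [¬→-rule on 2]
5. ¬(□¬r → □¬q), w0   [¬→-rule on 2]
6. □¬r, w0   [¬→-rule on 5]
7. ¬□¬q, w0   [¬→-rule on 5]
8. ¬q → q, w0   [□-rule on 3 via w0Rw0]
9. ¬r → ¬q, w0   [□-rule on 4 via w0Rw0]
10. ¬r, w0   [□-rule on 6 via w0Rw0]
11. q, w0   [→-rule on 8 (branches; this branch)]
12. ¬q, w0   [→-rule on 9 (branches; this branch)]
Accessibility: w0Rw0
Branch closes: q and ¬q both at w0.
All branches of the tableau close; one closing branch shown above.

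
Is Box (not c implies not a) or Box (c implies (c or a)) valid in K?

Valid in K

Tableau for the negation not (Box (not c implies not a) or Box (c implies (c or a))):
1. not (Box (not c implies not a) or Box (c implies (c or a))), w0
2. not Box (not c implies not a), w0   [neg-or-rule on 1]
3. not Box (c implies (c or a)), w0   [neg-or-rule on 1]
4. not (not c implies not a), w1   [neg-Box-rule on 2: fresh world w1, w0Rw1]
5. not c, w1   [neg-implies-rule on 4]
6. a, w1   [neg-implies-rule on 4]
7. not (c implies (c or a)), w2   [neg-Box-rule on 3: fresh world w2, w0Rw2]
8. c, w2   [neg-implies-rule on 7]
9. not (c or a), w2   [neg-implies-rule on 7]
10. not c, w2   [neg-or-rule on 9]
11. not a, w2   [neg-or-rule on 9]
Accessibility: w0Rw1, w0Rw2
Branch closes: c and not c both at w2.
Every branch of the negation's tableau closes; the branch above is one of them.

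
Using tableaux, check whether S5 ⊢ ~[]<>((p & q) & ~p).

Tableau for the negation []<>((p & q) & ~p):
1. []<>((p & q) & ~p), w0
2. <>((p & q) & ~p), w0
3. (p & q) & ~p, w1
4. p & q, w1
5. ~p, w1
6. p, w1
7. q, w1
Accessibility: w0Rw0, w0Rw1, w1Rw0, w1Rw1
Branch closes: p and ~p both at w1.
All branches of the negation close; one closing branch shown above.

Valid in S5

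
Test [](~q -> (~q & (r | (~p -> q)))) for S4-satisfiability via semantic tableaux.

1. [](~q -> (~q & (r | (~p -> q)))), u
2. ~q -> (~q & (r | (~p -> q))), u   [[]-rule on 1 via uRu]
3. ~q & (r | (~p -> q)), u   [->-rule on 2 (branches; this branch)]
4. ~q, u   [&-rule on 3]
5. r | (~p -> q), u   [&-rule on 3]
6. ~p -> q, u   [|-rule on 5 (branches; this branch)]
7. p, u   [->-rule on 6 (branches; this branch)]
Accessibility: uRu

Satisfiable (open branch found)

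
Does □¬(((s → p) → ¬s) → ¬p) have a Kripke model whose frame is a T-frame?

1. □¬(((s → p) → ¬s) → ¬p), w0
2. ¬(((s → p) → ¬s) → ¬p), w0
3. (s → p) → ¬s, w0
4. p, w0
5. ¬s, w0
Accessibility: w0Rw0

Satisfiable (open branch found)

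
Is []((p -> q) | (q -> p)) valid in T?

Valid

Tableau for the negation ~[]((p -> q) | (q -> p)):
1. ~[]((p -> q) | (q -> p)), w0
2. ~((p -> q) | (q -> p)), w1
3. ~(p -> q), w1
4. ~(q -> p), w1
5. p, w1
6. ~q, w1
7. q, w1
8. ~p, w1
Accessibility: w0Rw0, w0Rw1, w1Rw1
Branch closes: q and ~q both at w1.
All branches of the negation close; one closing branch shown above.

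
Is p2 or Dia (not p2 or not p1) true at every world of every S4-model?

Tableau for the negation not (p2 or Dia (not p2 or not p1)):
1. not (p2 or Dia (not p2 or not p1)), 0
2. not p2, 0
3. not Dia (not p2 or not p1), 0
4. not (not p2 or not p1), 0
5. p2, 0
6. p1, 0
Accessibility: 0R0
Branch closes: p2 and not p2 both at 0.
All branches of the negation close; one closing branch shown above.

Yes, valid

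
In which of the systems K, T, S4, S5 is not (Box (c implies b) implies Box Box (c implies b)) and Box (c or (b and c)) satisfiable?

K, T

T-tableau for the formula:
1. not (Box (c implies b) implies Box Box (c implies b)) and Box (c or (b and c)), w0
2. not (Box (c implies b) implies Box Box (c implies b)), w0
3. Box (c or (b and c)), w0
4. Box (c implies b), w0
5. not Box Box (c implies b), w0
6. c or (b and c), w0
7. c implies b, w0
8. b and c, w0
9. b, w0
10. c, w0
11. not Box (c implies b), w1
12. c or (b and c), w1
13. c implies b, w1
14. b and c, w1
15. b, w1
16. c, w1
17. not (c implies b), w2
18. c, w2
19. not b, w2
Accessibility: w0Rw0, w0Rw1, w1Rw1, w1Rw2, w2Rw2
Complete open branch: satisfiable in T, hence also in K (this T-model is also a K-model).
S4-tableau for the formula:
1. not (Box (c implies b) implies Box Box (c implies b)) and Box (c or (b and c)), w0
2. not (Box (c implies b) implies Box Box (c implies b)), w0
3. Box (c or (b and c)), w0
4. Box (c implies b), w0
5. not Box Box (c implies b), w0
6. c or (b and c), w0
7. c implies b, w0
8. b and c, w0
9. b, w0
10. c, w0
11. not Box (c implies b), w1
12. c or (b and c), w1
13. c implies b, w1
14. b and c, w1
15. b, w1
16. c, w1
17. not (c implies b), w2
18. c, w2
19. not b, w2
20. c or (b and c), w2
21. c implies b, w2
22. b and c, w2
23. b, w2
Accessibility: w0Rw0, w0Rw1, w0Rw2, w1Rw1, w1Rw2, w2Rw2
Branch closes: b and not b both at w2.
Every branch closes (one shown): unsatisfiable in S4, hence also in S5 (every S5-frame is an S4-frame).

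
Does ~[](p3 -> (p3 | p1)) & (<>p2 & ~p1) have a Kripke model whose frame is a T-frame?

1. ~[](p3 -> (p3 | p1)) & (<>p2 & ~p1), w0
2. ~[](p3 -> (p3 | p1)), w0
3. <>p2 & ~p1, w0
4. <>p2, w0
5. ~p1, w0
6. ~(p3 -> (p3 | p1)), w1
7. p3, w1
8. ~(p3 | p1), w1
9. ~p3, w1
10. ~p1, w1
Accessibility: w0Rw0, w0Rw1, w1Rw1
Branch closes: p3 and ~p3 both at w1.
All branches of the tableau close; one closing branch shown above.

Unsatisfiable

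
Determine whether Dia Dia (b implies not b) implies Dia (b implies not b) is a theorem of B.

Invalid (countermodel exists)

Tableau for the negation not (Dia Dia (b implies not b) implies Dia (b implies not b)):
1. not (Dia Dia (b implies not b) implies Dia (b implies not b)), w0
2. Dia Dia (b implies not b), w0   [neg-implies-rule on 1]
3. not Dia (b implies not b), w0   [neg-implies-rule on 1]
4. not (b implies not b), w0   [neg-Dia-rule on 3 via w0Rw0]
5. b, w0   [neg-implies-rule on 4]
6. Dia (b implies not b), w1   [Dia-rule on 2: fresh world w1, w0Rw1]
7. not (b implies not b), w1   [neg-Dia-rule on 3 via w0Rw1]
8. b, w1   [neg-implies-rule on 7]
9. b implies not b, w2   [Dia-rule on 6: fresh world w2, w1Rw2]
10. not b, w2   [implies-rule on 9 (branches; this branch)]
Accessibility: w0Rw0, w0Rw1, w1Rw0, w1Rw1, w1Rw2, w2Rw1, w2Rw2
The negation has an open branch (countermodel exists).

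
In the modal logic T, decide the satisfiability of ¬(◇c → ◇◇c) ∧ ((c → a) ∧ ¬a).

1. ¬(◇c → ◇◇c) ∧ ((c → a) ∧ ¬a), w0
2. ¬(◇c → ◇◇c), w0
3. (c → a) ∧ ¬a, w0
4. ◇c, w0
5. ¬◇◇c, w0
6. c → a, w0
7. ¬a, w0
8. ¬◇c, w0
9. ¬c, w0
10. c, w1
11. ¬◇c, w1
12. ¬c, w1
Accessibility: w0Rw0, w0Rw1, w1Rw1
Branch closes: c and ¬c both at w1.
All branches of the tableau close; one closing branch shown above.

Unsatisfiable (every branch closes)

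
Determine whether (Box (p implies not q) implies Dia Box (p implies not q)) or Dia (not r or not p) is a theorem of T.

Valid

Tableau for the negation not ((Box (p implies not q) implies Dia Box (p implies not q)) or Dia (not r or not p)):
1. not ((Box (p implies not q) implies Dia Box (p implies not q)) or Dia (not r or not p)), w0
2. not (Box (p implies not q) implies Dia Box (p implies not q)), w0
3. not Dia (not r or not p), w0
4. Box (p implies not q), w0
5. not Dia Box (p implies not q), w0
6. not (not r or not p), w0
7. r, w0
8. p, w0
9. p implies not q, w0
10. not Box (p implies not q), w0
11. not q, w0
12. not (p implies not q), w1
13. p, w1
14. q, w1
15. not (not r or not p), w1
16. r, w1
17. p implies not q, w1
18. not Box (p implies not q), w1
19. not q, w1
Accessibility: w0Rw0, w0Rw1, w1Rw1
Branch closes: q and not q both at w1.
Every branch of the negation's tableau closes; the branch above is one of them.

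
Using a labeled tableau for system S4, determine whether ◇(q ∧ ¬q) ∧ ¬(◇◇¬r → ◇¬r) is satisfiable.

Unsatisfiable (every branch closes)

1. ◇(q ∧ ¬q) ∧ ¬(◇◇¬r → ◇¬r), u
2. ◇(q ∧ ¬q), u
3. ¬(◇◇¬r → ◇¬r), u
4. ◇◇¬r, u
5. ¬◇¬r, u
6. r, u
7. q ∧ ¬q, v
8. q, v
9. ¬q, v
Accessibility: uRu, uRv, vRv
Branch closes: q and ¬q both at v.
Every branch closes; the branch above is one of them.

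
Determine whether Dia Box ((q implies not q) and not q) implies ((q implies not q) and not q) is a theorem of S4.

No, not valid

Tableau for the negation not (Dia Box ((q implies not q) and not q) implies ((q implies not q) and not q)):
1. not (Dia Box ((q implies not q) and not q) implies ((q implies not q) and not q)), 0
2. Dia Box ((q implies not q) and not q), 0
3. not ((q implies not q) and not q), 0
4. q, 0
5. Box ((q implies not q) and not q), 1
6. (q implies not q) and not q, 1
7. q implies not q, 1
8. not q, 1
Accessibility: 0R0, 0R1, 1R1
The negation has an open branch (countermodel exists).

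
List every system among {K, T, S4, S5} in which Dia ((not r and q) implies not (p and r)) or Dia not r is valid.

K-tableau for the negation not (Dia ((not r and q) implies not (p and r)) or Dia not r):
1. not (Dia ((not r and q) implies not (p and r)) or Dia not r), u
2. not Dia ((not r and q) implies not (p and r)), u
3. not Dia not r, u
Complete open branch: countermodel on a K-frame, so not valid in K.
T-tableau for the negation not (Dia ((not r and q) implies not (p and r)) or Dia not r):
1. not (Dia ((not r and q) implies not (p and r)) or Dia not r), u
2. not Dia ((not r and q) implies not (p and r)), u
3. not Dia not r, u
4. not ((not r and q) implies not (p and r)), u
5. not r and q, u
6. p and r, u
7. not r, u
8. q, u
9. p, u
10. r, u
Accessibility: uRu
Branch closes: r and not r both at u.
Every branch closes (one shown): valid in T, hence also in S4, S5 (every theorem of T is a theorem of S4 and S5).

T, S4, S5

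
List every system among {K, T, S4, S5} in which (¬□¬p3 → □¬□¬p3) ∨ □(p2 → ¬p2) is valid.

S5-tableau for the negation ¬((¬□¬p3 → □¬□¬p3) ∨ □(p2 → ¬p2)):
1. ¬((¬□¬p3 → □¬□¬p3) ∨ □(p2 → ¬p2)), u
2. ¬(¬□¬p3 → □¬□¬p3), u
3. ¬□(p2 → ¬p2), u
4. ¬□¬p3, u
5. ¬□¬□¬p3, u
6. ¬(p2 → ¬p2), v
7. p2, v
8. p3, w
9. □¬p3, x
10. ¬p3, u
11. ¬p3, v
12. ¬p3, w
Accessibility: uRu, uRv, uRw, uRx, vRu, vRv, vRw, vRx, wRu, wRv, wRw, wRx, xRu, xRv, xRw, xRx
Branch closes: p3 and ¬p3 both at w.
Every branch closes (one shown): valid in S5.
S4-tableau for the negation ¬((¬□¬p3 → □¬□¬p3) ∨ □(p2 → ¬p2)):
1. ¬((¬□¬p3 → □¬□¬p3) ∨ □(p2 → ¬p2)), u
2. ¬(¬□¬p3 → □¬□¬p3), u
3. ¬□(p2 → ¬p2), u
4. ¬□¬p3, u
5. ¬□¬□¬p3, u
6. ¬(p2 → ¬p2), v
7. p2, v
8. p3, w
9. □¬p3, x
10. ¬p3, x
Accessibility: uRu, uRv, uRw, uRx, vRv, wRw, xRx
Complete open branch: countermodel on an S4-frame, so not valid in S4, nor in K, T (the same frame is also a K-frame and a T-frame).

S5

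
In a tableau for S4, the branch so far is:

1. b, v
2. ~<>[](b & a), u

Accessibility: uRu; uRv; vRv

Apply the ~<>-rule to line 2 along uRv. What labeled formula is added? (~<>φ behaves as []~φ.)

~<>φ behaves as []~φ: propagate the negated body to each accessible world.

~[](b & a), v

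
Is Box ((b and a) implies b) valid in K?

Tableau for the negation not Box ((b and a) implies b):
1. not Box ((b and a) implies b), w0
2. not ((b and a) implies b), w1
3. b and a, w1
4. not b, w1
5. b, w1
6. a, w1
Accessibility: w0Rw1
Branch closes: b and not b both at w1.
All branches of the negation close; one closing branch shown above.

Yes, valid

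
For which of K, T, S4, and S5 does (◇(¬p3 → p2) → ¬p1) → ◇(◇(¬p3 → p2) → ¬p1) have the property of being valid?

T-tableau for the negation ¬((◇(¬p3 → p2) → ¬p1) → ◇(◇(¬p3 → p2) → ¬p1)):
1. ¬((◇(¬p3 → p2) → ¬p1) → ◇(◇(¬p3 → p2) → ¬p1)), w0
2. ◇(¬p3 → p2) → ¬p1, w0   [¬→-rule on 1]
3. ¬◇(◇(¬p3 → p2) → ¬p1), w0   [¬→-rule on 1]
4. ¬(◇(¬p3 → p2) → ¬p1), w0   [¬◇-rule on 3 via w0Rw0]
5. ◇(¬p3 → p2), w0   [¬→-rule on 4]
6. p1, w0   [¬→-rule on 4]
7. ¬◇(¬p3 → p2), w0   [→-rule on 2 (branches; this branch)]
8. ¬(¬p3 → p2), w0   [¬◇-rule on 7 via w0Rw0]
9. ¬p3, w0   [¬→-rule on 8]
10. ¬p2, w0   [¬→-rule on 8]
11. ¬p3 → p2, w1   [◇-rule on 5: fresh world w1, w0Rw1]
12. ¬(◇(¬p3 → p2) → ¬p1), w1   [¬◇-rule on 3 via w0Rw1]
13. ◇(¬p3 → p2), w1   [¬→-rule on 12]
14. p1, w1   [¬→-rule on 12]
15. ¬(¬p3 → p2), w1   [¬◇-rule on 7 via w0Rw1]
16. ¬p3, w1   [¬→-rule on 15]
17. ¬p2, w1   [¬→-rule on 15]
18. p2, w1   [→-rule on 11 (branches; this branch)]
Accessibility: w0Rw0, w0Rw1, w1Rw1
Branch closes: p2 and ¬p2 both at w1.
Every branch closes (one shown): valid in T, hence also in S4, S5 (every theorem of T is a theorem of S4 and S5).
K-tableau for the negation ¬((◇(¬p3 → p2) → ¬p1) → ◇(◇(¬p3 → p2) → ¬p1)):
1. ¬((◇(¬p3 → p2) → ¬p1) → ◇(◇(¬p3 → p2) → ¬p1)), w0
2. ◇(¬p3 → p2) → ¬p1, w0   [¬→-rule on 1]
3. ¬◇(◇(¬p3 → p2) → ¬p1), w0   [¬→-rule on 1]
4. ¬p1, w0   [→-rule on 2 (branches; this branch)]
Complete open branch: countermodel on a K-frame, so not valid in K.

T, S4, S5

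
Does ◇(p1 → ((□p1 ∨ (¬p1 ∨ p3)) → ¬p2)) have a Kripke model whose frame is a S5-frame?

Satisfiable

1. ◇(p1 → ((□p1 ∨ (¬p1 ∨ p3)) → ¬p2)), 0
2. p1 → ((□p1 ∨ (¬p1 ∨ p3)) → ¬p2), 1
3. (□p1 ∨ (¬p1 ∨ p3)) → ¬p2, 1
4. ¬p2, 1
Accessibility: 0R0, 0R1, 1R0, 1R1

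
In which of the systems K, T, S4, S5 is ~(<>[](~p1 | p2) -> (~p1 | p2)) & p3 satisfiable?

S4-tableau for the formula:
1. ~(<>[](~p1 | p2) -> (~p1 | p2)) & p3, u
2. ~(<>[](~p1 | p2) -> (~p1 | p2)), u
3. p3, u
4. <>[](~p1 | p2), u
5. ~(~p1 | p2), u
6. p1, u
7. ~p2, u
8. [](~p1 | p2), v
9. ~p1 | p2, v
10. p2, v
Accessibility: uRu, uRv, vRv
Complete open branch: satisfiable in S4, hence also in K, T (this S4-model is also a K-model and a T-model).
S5-tableau for the formula:
1. ~(<>[](~p1 | p2) -> (~p1 | p2)) & p3, u
2. ~(<>[](~p1 | p2) -> (~p1 | p2)), u
3. p3, u
4. <>[](~p1 | p2), u
5. ~(~p1 | p2), u
6. p1, u
7. ~p2, u
8. [](~p1 | p2), v
9. ~p1 | p2, u
10. ~p1 | p2, v
11. p2, u
Accessibility: uRu, uRv, vRu, vRv
Branch closes: p2 and ~p2 both at u.
Every branch closes (one shown): unsatisfiable in S5.

K, T, S4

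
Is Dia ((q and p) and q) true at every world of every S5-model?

No, not valid

Tableau for the negation not Dia ((q and p) and q):
1. not Dia ((q and p) and q), u
2. not ((q and p) and q), u   [neg-Dia-rule on 1 via uRu]
3. not q, u   [neg-and-rule on 2 (branches; this branch)]
Accessibility: uRu
The negation has an open branch (countermodel exists).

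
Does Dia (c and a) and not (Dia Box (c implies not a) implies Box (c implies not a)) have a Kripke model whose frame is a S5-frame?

1. Dia (c and a) and not (Dia Box (c implies not a) implies Box (c implies not a)), u
2. Dia (c and a), u
3. not (Dia Box (c implies not a) implies Box (c implies not a)), u
4. Dia Box (c implies not a), u
5. not Box (c implies not a), u
6. c and a, v
7. c, v
8. a, v
9. Box (c implies not a), w
10. c implies not a, u
11. c implies not a, v
12. c implies not a, w
13. not a, u
14. not a, v
Accessibility: uRu, uRv, uRw, vRu, vRv, vRw, wRu, wRv, wRw
Branch closes: a and not a both at v.
All branches of the tableau close; one closing branch shown above.

No, unsatisfiable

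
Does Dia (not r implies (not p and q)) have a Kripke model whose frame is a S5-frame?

Satisfiable (open branch found)

1. Dia (not r implies (not p and q)), 0
2. not r implies (not p and q), 1   [Dia-rule on 1: fresh world 1, 0R1]
3. not p and q, 1   [implies-rule on 2 (branches; this branch)]
4. not p, 1   [and-rule on 3]
5. q, 1   [and-rule on 3]
Accessibility: 0R0, 0R1, 1R0, 1R1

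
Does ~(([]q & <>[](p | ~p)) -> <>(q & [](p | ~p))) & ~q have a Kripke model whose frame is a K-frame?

Unsatisfiable

1. ~(([]q & <>[](p | ~p)) -> <>(q & [](p | ~p))) & ~q, w0
2. ~(([]q & <>[](p | ~p)) -> <>(q & [](p | ~p))), w0   [&-rule on 1]
3. ~q, w0   [&-rule on 1]
4. []q & <>[](p | ~p), w0   [~->-rule on 2]
5. ~<>(q & [](p | ~p)), w0   [~->-rule on 2]
6. []q, w0   [&-rule on 4]
7. <>[](p | ~p), w0   [&-rule on 4]
8. [](p | ~p), w1   [<>-rule on 7: fresh world w1, w0Rw1]
9. ~(q & [](p | ~p)), w1   [~<>-rule on 5 via w0Rw1]
10. q, w1   [[]-rule on 6 via w0Rw1]
11. ~[](p | ~p), w1   [~&-rule on 9 (branches; this branch)]
12. ~(p | ~p), w2   [~[]-rule on 11: fresh world w2, w1Rw2]
13. ~p, w2   [~|-rule on 12]
14. p, w2   [~|-rule on 12]
Accessibility: w0Rw1, w1Rw2
Branch closes: p and ~p both at w2.
(One branch shown.) All branches close.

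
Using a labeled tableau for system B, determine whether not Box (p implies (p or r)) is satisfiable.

Unsatisfiable

1. not Box (p implies (p or r)), 0
2. not (p implies (p or r)), 1   [neg-Box-rule on 1: fresh world 1, 0R1]
3. p, 1   [neg-implies-rule on 2]
4. not (p or r), 1   [neg-implies-rule on 2]
5. not p, 1   [neg-or-rule on 4]
6. not r, 1   [neg-or-rule on 4]
Accessibility: 0R0, 0R1, 1R0, 1R1
Branch closes: p and not p both at 1.
(One branch shown.) All branches close.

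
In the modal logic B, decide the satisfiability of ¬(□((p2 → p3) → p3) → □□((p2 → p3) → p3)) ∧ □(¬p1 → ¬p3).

Yes, satisfiable

1. ¬(□((p2 → p3) → p3) → □□((p2 → p3) → p3)) ∧ □(¬p1 → ¬p3), 0
2. ¬(□((p2 → p3) → p3) → □□((p2 → p3) → p3)), 0   [∧-rule on 1]
3. □(¬p1 → ¬p3), 0   [∧-rule on 1]
4. □((p2 → p3) → p3), 0   [¬→-rule on 2]
5. ¬□□((p2 → p3) → p3), 0   [¬→-rule on 2]
6. ¬p1 → ¬p3, 0   [□-rule on 3 via 0R0]
7. (p2 → p3) → p3, 0   [□-rule on 4 via 0R0]
8. ¬p3, 0   [→-rule on 6 (branches; this branch)]
9. ¬(p2 → p3), 0   [→-rule on 7 (branches; this branch)]
10. p2, 0   [¬→-rule on 9]
11. ¬□((p2 → p3) → p3), 1   [¬□-rule on 5: fresh world 1, 0R1]
12. ¬p1 → ¬p3, 1   [□-rule on 3 via 0R1]
13. (p2 → p3) → p3, 1   [□-rule on 4 via 0R1]
14. ¬p3, 1   [→-rule on 12 (branches; this branch)]
15. ¬(p2 → p3), 1   [→-rule on 13 (branches; this branch)]
16. p2, 1   [¬→-rule on 15]
17. ¬((p2 → p3) → p3), 2   [¬□-rule on 11: fresh world 2, 1R2]
18. p2 → p3, 2   [¬→-rule on 17]
19. ¬p3, 2   [¬→-rule on 17]
20. ¬p2, 2   [→-rule on 18 (branches; this branch)]
Accessibility: 0R0, 0R1, 1R0, 1R1, 1R2, 2R1, 2R2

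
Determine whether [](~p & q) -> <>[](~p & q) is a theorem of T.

Tableau for the negation ~([](~p & q) -> <>[](~p & q)):
1. ~([](~p & q) -> <>[](~p & q)), u
2. [](~p & q), u
3. ~<>[](~p & q), u
4. ~p & q, u
5. ~p, u
6. q, u
7. ~[](~p & q), u
8. ~(~p & q), v
9. ~p & q, v
10. ~p, v
11. q, v
12. ~[](~p & q), v
13. ~q, v
Accessibility: uRu, uRv, vRv
Branch closes: q and ~q both at v.
All branches of the negation close; one closing branch shown above.

Valid in T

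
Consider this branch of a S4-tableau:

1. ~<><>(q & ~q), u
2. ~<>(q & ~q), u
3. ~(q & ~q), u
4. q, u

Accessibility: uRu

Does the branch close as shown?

No world carries both an atom and its negation.

No, open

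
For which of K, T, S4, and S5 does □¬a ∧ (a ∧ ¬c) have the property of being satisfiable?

T-tableau for the formula:
1. □¬a ∧ (a ∧ ¬c), u
2. □¬a, u
3. a ∧ ¬c, u
4. a, u
5. ¬c, u
6. ¬a, u
Accessibility: uRu
Branch closes: a and ¬a both at u.
Every branch closes (one shown): unsatisfiable in T, hence also in S4, S5 (every S4/S5-frame is a T-frame).
K-tableau for the formula:
1. □¬a ∧ (a ∧ ¬c), u
2. □¬a, u
3. a ∧ ¬c, u
4. a, u
5. ¬c, u
Complete open branch: satisfiable in K.

K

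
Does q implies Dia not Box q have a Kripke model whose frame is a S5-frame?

1. q implies Dia not Box q, u
2. Dia not Box q, u   [implies-rule on 1 (branches; this branch)]
3. not Box q, v   [Dia-rule on 2: fresh world v, uRv]
4. not q, w   [neg-Box-rule on 3: fresh world w, vRw]
Accessibility: uRu, uRv, uRw, vRu, vRv, vRw, wRu, wRv, wRw

Yes, satisfiable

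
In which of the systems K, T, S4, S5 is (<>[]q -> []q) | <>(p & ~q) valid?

S5

S5-tableau for the negation ~((<>[]q -> []q) | <>(p & ~q)):
1. ~((<>[]q -> []q) | <>(p & ~q)), u
2. ~(<>[]q -> []q), u
3. ~<>(p & ~q), u
4. <>[]q, u
5. ~[]q, u
6. ~(p & ~q), u
7. ~p, u
8. []q, v
9. ~(p & ~q), v
10. q, u
11. q, v
12. ~q, w
13. ~(p & ~q), w
14. q, w
Accessibility: uRu, uRv, uRw, vRu, vRv, vRw, wRu, wRv, wRw
Branch closes: q and ~q both at w.
Every branch closes (one shown): valid in S5.
S4-tableau for the negation ~((<>[]q -> []q) | <>(p & ~q)):
1. ~((<>[]q -> []q) | <>(p & ~q)), u
2. ~(<>[]q -> []q), u
3. ~<>(p & ~q), u
4. <>[]q, u
5. ~[]q, u
6. ~(p & ~q), u
7. q, u
8. []q, v
9. ~(p & ~q), v
10. q, v
11. ~q, w
12. ~(p & ~q), w
13. ~p, w
Accessibility: uRu, uRv, uRw, vRv, wRw
Complete open branch: countermodel on an S4-frame, so not valid in S4, nor in K, T (the same frame is also a K-frame and a T-frame).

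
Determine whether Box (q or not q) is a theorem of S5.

Valid

Tableau for the negation not Box (q or not q):
1. not Box (q or not q), 0
2. not (q or not q), 1
3. not q, 1
4. q, 1
Accessibility: 0R0, 0R1, 1R0, 1R1
Branch closes: q and not q both at 1.
All branches of the negation close; one closing branch shown above.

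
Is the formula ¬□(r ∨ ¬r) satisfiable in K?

1. ¬□(r ∨ ¬r), w0
2. ¬(r ∨ ¬r), w1
3. ¬r, w1
4. r, w1
Accessibility: w0Rw1
Branch closes: r and ¬r both at w1.
(One branch shown.) All branches close.

Unsatisfiable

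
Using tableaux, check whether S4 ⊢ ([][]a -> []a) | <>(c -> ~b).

Tableau for the negation ~(([][]a -> []a) | <>(c -> ~b)):
1. ~(([][]a -> []a) | <>(c -> ~b)), w0
2. ~([][]a -> []a), w0   [~|-rule on 1]
3. ~<>(c -> ~b), w0   [~|-rule on 1]
4. [][]a, w0   [~->-rule on 2]
5. ~[]a, w0   [~->-rule on 2]
6. ~(c -> ~b), w0   [~<>-rule on 3 via w0Rw0]
7. c, w0   [~->-rule on 6]
8. b, w0   [~->-rule on 6]
9. []a, w0   [[]-rule on 4 via w0Rw0]
10. a, w0   [[]-rule on 9 via w0Rw0]
11. ~a, w1   [~[]-rule on 5: fresh world w1, w0Rw1]
12. ~(c -> ~b), w1   [~<>-rule on 3 via w0Rw1]
13. c, w1   [~->-rule on 12]
14. b, w1   [~->-rule on 12]
15. []a, w1   [[]-rule on 4 via w0Rw1]
16. a, w1   [[]-rule on 9 via w0Rw1]
Accessibility: w0Rw0, w0Rw1, w1Rw1
Branch closes: a and ~a both at w1.
All branches of the negation close; one closing branch shown above.

Yes, valid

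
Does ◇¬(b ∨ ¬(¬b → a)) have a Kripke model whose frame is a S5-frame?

Satisfiable (open branch found)

1. ◇¬(b ∨ ¬(¬b → a)), w0
2. ¬(b ∨ ¬(¬b → a)), w1   [◇-rule on 1: fresh world w1, w0Rw1]
3. ¬b, w1   [¬∨-rule on 2]
4. ¬b → a, w1   [¬∨-rule on 2]
5. a, w1   [→-rule on 4 (branches; this branch)]
Accessibility: w0Rw0, w0Rw1, w1Rw0, w1Rw1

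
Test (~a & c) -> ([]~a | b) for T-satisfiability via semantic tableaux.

1. (~a & c) -> ([]~a | b), w0
2. []~a | b, w0
3. b, w0
Accessibility: w0Rw0

Yes, satisfiable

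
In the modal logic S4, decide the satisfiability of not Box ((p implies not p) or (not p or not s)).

Satisfiable

1. not Box ((p implies not p) or (not p or not s)), 0
2. not ((p implies not p) or (not p or not s)), 1   [neg-Box-rule on 1: fresh world 1, 0R1]
3. not (p implies not p), 1   [neg-or-rule on 2]
4. not (not p or not s), 1   [neg-or-rule on 2]
5. p, 1   [neg-implies-rule on 3]
6. s, 1   [neg-or-rule on 4]
Accessibility: 0R0, 0R1, 1R1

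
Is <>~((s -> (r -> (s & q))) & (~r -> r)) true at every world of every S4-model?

Tableau for the negation ~<>~((s -> (r -> (s & q))) & (~r -> r)):
1. ~<>~((s -> (r -> (s & q))) & (~r -> r)), u
2. (s -> (r -> (s & q))) & (~r -> r), u   [~<>-rule on 1 via uRu]
3. s -> (r -> (s & q)), u   [&-rule on 2]
4. ~r -> r, u   [&-rule on 2]
5. r -> (s & q), u   [->-rule on 3 (branches; this branch)]
6. r, u   [->-rule on 4 (branches; this branch)]
7. s & q, u   [->-rule on 5 (branches; this branch)]
8. s, u   [&-rule on 7]
9. q, u   [&-rule on 7]
Accessibility: uRu
The negation has an open branch (countermodel exists).

Invalid (countermodel exists)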